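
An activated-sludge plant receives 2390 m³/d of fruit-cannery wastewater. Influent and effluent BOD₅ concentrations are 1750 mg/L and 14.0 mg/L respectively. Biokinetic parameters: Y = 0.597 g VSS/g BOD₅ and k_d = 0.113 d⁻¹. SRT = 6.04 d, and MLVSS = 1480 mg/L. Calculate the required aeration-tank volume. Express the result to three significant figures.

V ≈ 6010 m³

Steady-state biomass mass balance: V·X·(1 + k_d·θ_c) = Y·Q·(S₀ − S)·θ_c, so V = 0.597 × 2390 × (1750 − 14.0) × 6.04 / [1480 × (1 + 0.113 × 6.04)] = 1.5×10^7 / 2490 = 6008 m³.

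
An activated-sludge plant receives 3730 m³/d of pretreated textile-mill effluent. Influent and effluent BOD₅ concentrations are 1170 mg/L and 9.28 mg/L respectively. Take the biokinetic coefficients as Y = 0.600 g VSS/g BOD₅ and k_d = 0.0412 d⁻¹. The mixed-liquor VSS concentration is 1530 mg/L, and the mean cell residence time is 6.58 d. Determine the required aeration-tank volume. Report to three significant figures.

Rearranging the biomass balance for a CMAS with decay, V = Y·Q·ΔS·θ_c / [X·(1+k_d θ_c)] = 0.600 × 3730 × (1170 − 9.28) × 6.58 / [1530 × (1 + 0.0412 × 6.58)] = 1.71×10^7 / 1945 = 8789 m³.

V ≈ 8790 m³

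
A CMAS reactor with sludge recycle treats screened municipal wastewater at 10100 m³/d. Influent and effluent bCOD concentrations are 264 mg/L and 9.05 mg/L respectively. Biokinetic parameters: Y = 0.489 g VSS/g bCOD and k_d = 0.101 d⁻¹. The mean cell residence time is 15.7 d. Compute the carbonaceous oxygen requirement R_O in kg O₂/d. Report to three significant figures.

R_O ≈ 1880 kg O₂/d

Y_obs = Y / (1 + k_d θ_c) = 0.489 / (1 + 0.101 × 15.7) = 0.489 / 2.586 = 0.1891.
Q·(S₀ − S) = 10100 × (264 − 9.05) × 10⁻³ = 2575 kg/d removed.
P_X = Y_obs·Q·(S₀ − S) = 0.1891 × 2575 = 487.0 kg VSS/d.
R_O = Q·ΔS − 1.42 P_X = 2575 − 691.5 = 1883 kg O₂/d.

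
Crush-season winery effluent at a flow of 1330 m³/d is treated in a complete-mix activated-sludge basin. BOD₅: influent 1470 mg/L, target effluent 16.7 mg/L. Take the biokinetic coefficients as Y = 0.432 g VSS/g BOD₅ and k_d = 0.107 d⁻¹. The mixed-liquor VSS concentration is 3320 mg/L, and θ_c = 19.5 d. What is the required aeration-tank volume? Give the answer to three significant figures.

Rearranging the biomass balance for a CMAS with decay, V = Y·Q·ΔS·θ_c / [X·(1+k_d θ_c)] = 0.432 × 1330 × (1470 − 16.7) × 19.5 / [3320 × (1 + 0.107 × 19.5)] = 1.63×10^7 / 10247 = 1589 m³.

V ≈ 1590 m³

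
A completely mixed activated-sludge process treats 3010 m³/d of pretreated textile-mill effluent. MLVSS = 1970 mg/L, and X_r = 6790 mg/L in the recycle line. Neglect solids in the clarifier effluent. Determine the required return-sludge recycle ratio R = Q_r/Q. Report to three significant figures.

R ≈ 0.409

Solids balance on the clarifier gives (1+R)X = R·X_r, so R = X/(X_r − X) = 1970 / (6790 − 1970) = 0.4087.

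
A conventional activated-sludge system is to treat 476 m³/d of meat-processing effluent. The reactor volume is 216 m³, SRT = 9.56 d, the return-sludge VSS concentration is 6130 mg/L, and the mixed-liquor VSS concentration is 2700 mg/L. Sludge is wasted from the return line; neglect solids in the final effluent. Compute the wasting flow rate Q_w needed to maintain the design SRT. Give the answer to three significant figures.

θ_c = V·X/(Q_w·X_r) when wasting from the recycle, so Q_w = V·X/(θ_c·X_r) = 216.0 × 2700 / (9.56 × 6130) = 9.952 m³/d.

Q_w ≈ 9.95 m³/d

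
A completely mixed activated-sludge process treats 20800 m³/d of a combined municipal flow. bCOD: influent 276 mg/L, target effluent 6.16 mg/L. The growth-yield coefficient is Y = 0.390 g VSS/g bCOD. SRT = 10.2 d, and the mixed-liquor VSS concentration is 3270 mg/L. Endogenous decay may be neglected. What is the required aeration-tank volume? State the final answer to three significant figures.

V ≈ 6830 m³

V·X = Y·Q·ΔS·θ_c gives V = 0.390 × 20800 × (276 − 6.16) × 10.2 / 3270 = 6828 m³.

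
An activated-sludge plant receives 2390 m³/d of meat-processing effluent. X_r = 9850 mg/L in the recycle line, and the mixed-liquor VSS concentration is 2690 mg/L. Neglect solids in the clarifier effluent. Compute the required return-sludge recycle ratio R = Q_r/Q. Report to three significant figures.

R ≈ 0.376

R = Q_r/Q = X/(X_r − X) = 2690 / (9850 − 2690) = 0.3757.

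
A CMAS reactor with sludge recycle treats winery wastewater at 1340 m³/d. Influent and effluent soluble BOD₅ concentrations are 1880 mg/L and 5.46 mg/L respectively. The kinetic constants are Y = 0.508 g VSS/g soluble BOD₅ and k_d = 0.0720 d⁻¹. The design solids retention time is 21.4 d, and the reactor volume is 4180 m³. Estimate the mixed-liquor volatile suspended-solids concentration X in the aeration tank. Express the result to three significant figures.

X ≈ 2570 mg/L

X = Y·Q·ΔS·θ_c / [V·(1 + k_d θ_c)] = 0.508 × 1340 × (1880 − 5.46) × 21.4 / [4180 × (1 + 0.0720 × 21.4)] = 2571 mg/L.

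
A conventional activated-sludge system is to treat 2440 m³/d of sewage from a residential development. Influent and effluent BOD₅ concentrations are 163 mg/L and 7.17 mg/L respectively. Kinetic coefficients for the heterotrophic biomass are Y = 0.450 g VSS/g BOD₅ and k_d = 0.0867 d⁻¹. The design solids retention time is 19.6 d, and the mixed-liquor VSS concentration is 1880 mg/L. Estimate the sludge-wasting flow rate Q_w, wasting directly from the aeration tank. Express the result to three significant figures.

Q_w ≈ 33.7 m³/d

From the SRT design equation V = Y Q (S₀−S) θ_c / [X (1 + k_d θ_c)] = 0.450 × 2440 × (163 − 7.17) × 19.6 / [1880 × (1 + 0.0867 × 19.6)] = 3.35×10^6 / 5075 = 660.8 m³.
For wasting at MLVSS concentration, Q_w = V/θ_c = 660.8/19.6 = 33.72 m³/d.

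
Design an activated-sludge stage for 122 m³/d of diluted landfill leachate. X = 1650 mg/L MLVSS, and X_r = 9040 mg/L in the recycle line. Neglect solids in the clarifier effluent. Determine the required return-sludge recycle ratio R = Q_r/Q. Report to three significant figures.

R ≈ 0.223

Solids balance on the clarifier gives (1+R)X = R·X_r, so R = X/(X_r − X) = 1650 / (9040 − 1650) = 0.2233.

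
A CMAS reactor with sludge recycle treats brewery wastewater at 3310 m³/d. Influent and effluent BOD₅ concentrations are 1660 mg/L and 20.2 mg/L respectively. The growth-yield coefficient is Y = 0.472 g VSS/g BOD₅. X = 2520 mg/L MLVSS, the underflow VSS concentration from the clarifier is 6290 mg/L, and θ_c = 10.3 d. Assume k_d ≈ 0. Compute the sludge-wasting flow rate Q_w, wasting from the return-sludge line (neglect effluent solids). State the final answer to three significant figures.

Q_w ≈ 407 m³/d

With k_d = 0 the design equation reduces to V = Y Q (S₀−S) θ_c / X = 0.472 × 3310 × (1660 − 20.2) × 10.3 / 2520 = 10471 m³.
Wasting from the return line (neglecting effluent solids): Q_w = V·X / (θ_c·X_r) = 10471 × 2520 / (10.3 × 6290) = 407.3 m³/d.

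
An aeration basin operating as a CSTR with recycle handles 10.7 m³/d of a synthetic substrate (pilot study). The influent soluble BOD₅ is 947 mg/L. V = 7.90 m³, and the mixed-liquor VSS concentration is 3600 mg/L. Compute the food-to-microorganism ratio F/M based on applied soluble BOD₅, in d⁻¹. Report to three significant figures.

F/M ≈ 0.356 d⁻¹

F/M = applied load / biomass = Q·S₀/(V·X) = 10.7 × 947 / (7.900 × 3600) = 0.3563 d⁻¹.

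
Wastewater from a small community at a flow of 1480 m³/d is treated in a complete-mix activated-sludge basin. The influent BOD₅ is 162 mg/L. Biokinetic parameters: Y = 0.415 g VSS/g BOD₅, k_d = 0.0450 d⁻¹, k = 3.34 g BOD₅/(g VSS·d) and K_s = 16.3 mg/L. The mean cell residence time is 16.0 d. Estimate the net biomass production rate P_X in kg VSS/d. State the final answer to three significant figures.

For a completely mixed reactor with recycle the Lawrence–McCarty relation gives S = K_s·(1 + k_d·θ_c) / [θ_c·(Y·k − k_d) − 1] = 16.3 × (1 + 0.0450 × 16.0) / [16.0 × (0.415 × 3.34 − 0.0450) − 1] = 28.04 / 20.46 = 1.370 mg/L.
The observed yield is Y_obs = Y/(1 + k_d·θ_c) = 0.415 / (1 + 0.0450 × 16.0) = 0.415 / 1.720 = 0.2413 g VSS per g BOD₅ removed.
ΔS = 162 − 1.37 = 160.6 mg/L, so the substrate removal rate is 1480 × 160.6/1000 = 237.7 kg BOD₅/d.
P_X = Y_obs · Q(S₀ − S) = 0.2413 × 237.7 = 57.36 kg VSS/d.

P_X ≈ 57.4 kg VSS/d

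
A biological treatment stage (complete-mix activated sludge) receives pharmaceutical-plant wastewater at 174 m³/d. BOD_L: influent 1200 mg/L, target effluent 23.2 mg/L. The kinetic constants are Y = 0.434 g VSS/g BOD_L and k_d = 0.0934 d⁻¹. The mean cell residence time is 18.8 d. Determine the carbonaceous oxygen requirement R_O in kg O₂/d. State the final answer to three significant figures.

Y_obs = Y / (1 + k_d θ_c) = 0.434 / (1 + 0.0934 × 18.8) = 0.434 / 2.756 = 0.1575.
Q·(S₀ − S) = 174 × (1200 − 23.2) × 10⁻³ = 204.8 kg/d removed.
P_X = Y_obs·Q·(S₀ − S) = 0.1575 × 204.8 = 32.25 kg VSS/d.
Carbonaceous O₂ demand = substrate oxidised − cell-mass equivalent = 204.8 − 1.42 × 32.25 = 159.0 kg O₂/d.

R_O ≈ 159 kg O₂/d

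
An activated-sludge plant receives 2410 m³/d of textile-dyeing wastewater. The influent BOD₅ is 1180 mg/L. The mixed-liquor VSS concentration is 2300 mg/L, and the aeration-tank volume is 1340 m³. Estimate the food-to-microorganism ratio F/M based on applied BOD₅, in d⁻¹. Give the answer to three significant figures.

F/M ≈ 0.923 d⁻¹

F/M = applied load / biomass = Q·S₀/(V·X) = 2410 × 1180 / (1340 × 2300) = 0.9227 d⁻¹.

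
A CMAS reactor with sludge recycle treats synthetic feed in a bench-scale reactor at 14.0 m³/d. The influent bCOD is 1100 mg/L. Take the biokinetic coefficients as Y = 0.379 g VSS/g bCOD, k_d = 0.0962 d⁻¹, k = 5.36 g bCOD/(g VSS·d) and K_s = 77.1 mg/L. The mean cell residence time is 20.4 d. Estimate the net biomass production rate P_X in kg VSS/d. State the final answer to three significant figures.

P_X ≈ 1.96 kg VSS/d

From the Monod/SRT balance for a CMAS, S = K_s·(1+k_d θ_c)/[θ_c·(Y k − k_d) − 1] = 77.1 × (1 + 0.0962 × 20.4) / [20.4 × (0.379 × 5.36 − 0.0962) − 1] = 228.4 / 38.48 = 5.936 mg/L.
Observed yield with endogenous decay: Y_obs = Y / (1 + k_d·θ_c) = 0.379 / (1 + 0.0962 × 20.4) = 0.379 / 2.962 = 0.1279 g VSS/g bCOD.
Q·(S₀ − S) = 14.0 × (1100 − 5.94) × 10⁻³ = 15.32 kg/d removed.
So the net sludge growth is P_X = 0.1279 × 15.32 = 1.960 kg VSS/d.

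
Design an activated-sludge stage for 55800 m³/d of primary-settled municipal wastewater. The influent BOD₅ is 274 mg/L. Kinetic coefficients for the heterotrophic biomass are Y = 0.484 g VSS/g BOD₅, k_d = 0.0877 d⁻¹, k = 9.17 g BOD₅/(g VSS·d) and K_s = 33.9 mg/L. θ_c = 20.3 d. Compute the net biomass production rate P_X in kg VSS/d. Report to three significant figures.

P_X ≈ 2650 kg VSS/d

Effluent substrate depends only on kinetics and SRT: S = K_s(1 + k_d θ_c) / [θ_c(Yk − k_d) − 1] = 33.9 × (1 + 0.0877 × 20.3) / [20.3 × (0.484 × 9.17 − 0.0877) − 1] = 94.25 / 87.32 = 1.079 mg/L.
Y_obs = Y / (1 + k_d θ_c) = 0.484 / (1 + 0.0877 × 20.3) = 0.484 / 2.780 = 0.1741.
Mass of BOD₅ removed per day: Q(S₀ − S) = 55800 × 272.9 g/m³ = 15229 kg/d.
Net biomass production P_X = Y_obs × Q·(S₀ − S) = 0.1741 × 15229 = 2651 kg VSS/d.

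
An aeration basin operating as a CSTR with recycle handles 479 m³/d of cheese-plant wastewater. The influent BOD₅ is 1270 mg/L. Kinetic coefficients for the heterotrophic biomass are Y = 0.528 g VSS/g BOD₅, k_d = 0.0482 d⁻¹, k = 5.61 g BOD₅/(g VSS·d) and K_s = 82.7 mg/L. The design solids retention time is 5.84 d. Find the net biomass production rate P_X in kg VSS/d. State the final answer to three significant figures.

For a completely mixed reactor with recycle the Lawrence–McCarty relation gives S = K_s·(1 + k_d·θ_c) / [θ_c·(Y·k − k_d) − 1] = 82.7 × (1 + 0.0482 × 5.84) / [5.84 × (0.528 × 5.61 − 0.0482) − 1] = 106.0 / 16.02 = 6.617 mg/L.
The observed yield is Y_obs = Y/(1 + k_d·θ_c) = 0.528 / (1 + 0.0482 × 5.84) = 0.528 / 1.281 = 0.4120 g VSS per g BOD₅ removed.
Substrate removed = Q·(S₀ − S) = 479 m³/d × (1270 − 6.62) g/m³ = 6.05×10^5 g/d = 605.2 kg/d.
So the net sludge growth is P_X = 0.4120 × 605.2 = 249.3 kg VSS/d.

P_X ≈ 249 kg VSS/d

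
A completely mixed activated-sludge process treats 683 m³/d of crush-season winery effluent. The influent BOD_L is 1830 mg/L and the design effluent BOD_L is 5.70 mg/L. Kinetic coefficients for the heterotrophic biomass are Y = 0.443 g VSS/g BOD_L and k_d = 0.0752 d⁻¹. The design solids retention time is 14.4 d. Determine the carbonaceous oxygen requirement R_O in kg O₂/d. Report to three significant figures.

R_O ≈ 870 kg O₂/d

Observed yield with endogenous decay: Y_obs = Y / (1 + k_d·θ_c) = 0.443 / (1 + 0.0752 × 14.4) = 0.443 / 2.083 = 0.2127 g VSS/g BOD_L.
ΔS = 1830 − 5.70 = 1824 mg/L, so the substrate removal rate is 683 × 1824/1000 = 1246 kg BOD_L/d.
P_X = Y_obs·Q·(S₀ − S) = 0.2127 × 1246 = 265.0 kg VSS/d.
Carbonaceous O₂ demand = substrate oxidised − cell-mass equivalent = 1246 − 1.42 × 265.0 = 869.7 kg O₂/d.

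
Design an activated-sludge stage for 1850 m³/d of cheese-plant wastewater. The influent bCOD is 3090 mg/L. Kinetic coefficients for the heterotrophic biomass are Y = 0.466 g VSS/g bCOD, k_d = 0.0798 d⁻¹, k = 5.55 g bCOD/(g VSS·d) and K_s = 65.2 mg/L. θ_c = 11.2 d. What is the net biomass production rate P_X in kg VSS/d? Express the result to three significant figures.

Effluent substrate depends only on kinetics and SRT: S = K_s(1 + k_d θ_c) / [θ_c(Yk − k_d) − 1] = 65.2 × (1 + 0.0798 × 11.2) / [11.2 × (0.466 × 5.55 − 0.0798) − 1] = 123.5 / 27.07 = 4.561 mg/L.
Y_obs = Y / (1 + k_d θ_c) = 0.466 / (1 + 0.0798 × 11.2) = 0.466 / 1.894 = 0.2461.
ΔS = 3090 − 4.56 = 3085 mg/L, so the substrate removal rate is 1850 × 3085/1000 = 5708 kg bCOD/d.
Biomass produced: P_X = Y_obs·Q·ΔS = 0.2461 × 5708 ≈ 1405 kg VSS/d.

P_X ≈ 1400 kg VSS/d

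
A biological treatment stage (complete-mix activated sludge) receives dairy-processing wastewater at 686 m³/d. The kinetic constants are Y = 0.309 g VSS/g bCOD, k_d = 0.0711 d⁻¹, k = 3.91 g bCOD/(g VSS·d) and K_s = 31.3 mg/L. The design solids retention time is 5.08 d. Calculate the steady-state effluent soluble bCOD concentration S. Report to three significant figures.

For a completely mixed reactor with recycle the Lawrence–McCarty relation gives S = K_s·(1 + k_d·θ_c) / [θ_c·(Y·k − k_d) − 1] = 31.3 × (1 + 0.0711 × 5.08) / [5.08 × (0.309 × 3.91 − 0.0711) − 1] = 42.61 / 4.776 = 8.920 mg/L.

S ≈ 8.92 mg/L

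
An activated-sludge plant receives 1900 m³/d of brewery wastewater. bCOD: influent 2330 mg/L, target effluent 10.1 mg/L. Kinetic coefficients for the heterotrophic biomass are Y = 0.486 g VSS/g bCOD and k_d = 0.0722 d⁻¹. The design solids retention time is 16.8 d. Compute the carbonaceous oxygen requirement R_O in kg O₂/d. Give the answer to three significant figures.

R_O ≈ 3030 kg O₂/d

Y_obs = Y / (1 + k_d θ_c) = 0.486 / (1 + 0.0722 × 16.8) = 0.486 / 2.213 = 0.2196.
Q·(S₀ − S) = 1900 × (2330 − 10.1) × 10⁻³ = 4408 kg/d removed.
Net sludge production P_X = 0.2196 × 4408 = 968.0 kg VSS/d.
Carbonaceous O₂ demand = substrate oxidised − cell-mass equivalent = 4408 − 1.42 × 968.0 = 3033 kg O₂/d.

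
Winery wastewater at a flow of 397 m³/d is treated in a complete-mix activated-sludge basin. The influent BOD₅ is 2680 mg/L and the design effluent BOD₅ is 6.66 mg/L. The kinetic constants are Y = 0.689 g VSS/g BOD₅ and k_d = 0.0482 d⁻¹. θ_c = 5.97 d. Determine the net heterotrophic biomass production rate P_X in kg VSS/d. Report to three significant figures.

P_X ≈ 568 kg VSS/d

Observed yield with endogenous decay: Y_obs = Y / (1 + k_d·θ_c) = 0.689 / (1 + 0.0482 × 5.97) = 0.689 / 1.288 = 0.5350 g VSS/g BOD₅.
Mass of BOD₅ removed per day: Q(S₀ − S) = 397 × 2673 g/m³ = 1061 kg/d.
Biomass produced: P_X = Y_obs·Q·ΔS = 0.5350 × 1061 ≈ 567.8 kg VSS/d.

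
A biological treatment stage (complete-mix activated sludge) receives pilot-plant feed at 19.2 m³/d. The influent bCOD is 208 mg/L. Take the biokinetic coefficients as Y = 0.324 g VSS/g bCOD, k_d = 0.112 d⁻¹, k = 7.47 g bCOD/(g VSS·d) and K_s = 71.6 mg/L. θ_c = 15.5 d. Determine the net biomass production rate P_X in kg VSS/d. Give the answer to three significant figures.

P_X ≈ 0.460 kg VSS/d

For a completely mixed reactor with recycle the Lawrence–McCarty relation gives S = K_s·(1 + k_d·θ_c) / [θ_c·(Y·k − k_d) − 1] = 71.6 × (1 + 0.112 × 15.5) / [15.5 × (0.324 × 7.47 − 0.112) − 1] = 195.9 / 34.78 = 5.633 mg/L.
The observed yield is Y_obs = Y/(1 + k_d·θ_c) = 0.324 / (1 + 0.112 × 15.5) = 0.324 / 2.736 = 0.1184 g VSS per g bCOD removed.
Substrate removed = Q·(S₀ − S) = 19.2 m³/d × (208 − 5.63) g/m³ = 3.89×10^3 g/d = 3.886 kg/d.
So the net sludge growth is P_X = 0.1184 × 3.886 = 0.4601 kg VSS/d.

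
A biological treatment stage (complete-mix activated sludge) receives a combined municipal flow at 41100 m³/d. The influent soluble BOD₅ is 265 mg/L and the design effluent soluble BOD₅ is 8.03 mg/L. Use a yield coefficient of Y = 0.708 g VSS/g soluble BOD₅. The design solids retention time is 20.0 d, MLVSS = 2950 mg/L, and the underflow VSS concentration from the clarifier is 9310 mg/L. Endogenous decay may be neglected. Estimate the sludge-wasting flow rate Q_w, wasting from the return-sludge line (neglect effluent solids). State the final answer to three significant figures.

With k_d = 0 the design equation reduces to V = Y Q (S₀−S) θ_c / X = 0.708 × 41100 × (265 − 8.03) × 20.0 / 2950 = 50695 m³.
θ_c = V·X/(Q_w·X_r) when wasting from the recycle, so Q_w = V·X/(θ_c·X_r) = 50695 × 2950 / (20.0 × 9310) = 803.2 m³/d.

Q_w ≈ 803 m³/d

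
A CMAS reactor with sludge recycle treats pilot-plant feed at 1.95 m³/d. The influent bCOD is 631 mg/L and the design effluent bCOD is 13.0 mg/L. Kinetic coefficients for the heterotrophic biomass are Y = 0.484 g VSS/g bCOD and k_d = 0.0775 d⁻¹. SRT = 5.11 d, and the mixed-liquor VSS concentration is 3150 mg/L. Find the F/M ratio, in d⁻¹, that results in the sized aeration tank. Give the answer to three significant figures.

F/M ≈ 0.576 d⁻¹

From the SRT design equation V = Y Q (S₀−S) θ_c / [X (1 + k_d θ_c)] = 0.484 × 1.95 × (631 − 13.0) × 5.11 / [3150 × (1 + 0.0775 × 5.11)] = 2.98×10^3 / 4397 = 0.6778 m³.
F/M = applied load / biomass = Q·S₀/(V·X) = 1.95 × 631 / (0.6778 × 3150) = 0.5763 d⁻¹.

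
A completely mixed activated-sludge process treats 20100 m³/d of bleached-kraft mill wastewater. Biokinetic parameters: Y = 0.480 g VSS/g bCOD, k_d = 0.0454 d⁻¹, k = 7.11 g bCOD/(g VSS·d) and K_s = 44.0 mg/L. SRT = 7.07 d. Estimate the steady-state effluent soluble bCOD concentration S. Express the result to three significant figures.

For a completely mixed reactor with recycle the Lawrence–McCarty relation gives S = K_s·(1 + k_d·θ_c) / [θ_c·(Y·k − k_d) − 1] = 44.0 × (1 + 0.0454 × 7.07) / [7.07 × (0.480 × 7.11 − 0.0454) − 1] = 58.12 / 22.81 = 2.548 mg/L.

S ≈ 2.55 mg/L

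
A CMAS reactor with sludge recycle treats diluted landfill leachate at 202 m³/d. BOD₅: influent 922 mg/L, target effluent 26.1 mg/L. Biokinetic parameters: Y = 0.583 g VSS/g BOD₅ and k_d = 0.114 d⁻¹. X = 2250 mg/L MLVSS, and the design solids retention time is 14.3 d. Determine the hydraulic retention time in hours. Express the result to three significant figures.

τ ≈ 30.3 h

Rearranging the biomass balance for a CMAS with decay, V = Y·Q·ΔS·θ_c / [X·(1+k_d θ_c)] = 0.583 × 202 × (922 − 26.1) × 14.3 / [2250 × (1 + 0.114 × 14.3)] = 1.51×10^6 / 5918 = 254.9 m³.
Hydraulic retention time τ = V/Q = 254.9 / 202 = 1.262 d = 30.29 h.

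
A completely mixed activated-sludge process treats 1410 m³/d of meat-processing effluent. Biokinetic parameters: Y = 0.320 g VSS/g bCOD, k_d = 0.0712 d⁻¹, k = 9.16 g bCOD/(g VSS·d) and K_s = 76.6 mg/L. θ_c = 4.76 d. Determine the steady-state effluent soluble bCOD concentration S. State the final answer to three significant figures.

S ≈ 8.13 mg/L

Effluent substrate depends only on kinetics and SRT: S = K_s(1 + k_d θ_c) / [θ_c(Yk − k_d) − 1] = 76.6 × (1 + 0.0712 × 4.76) / [4.76 × (0.320 × 9.16 − 0.0712) − 1] = 102.6 / 12.61 = 8.131 mg/L.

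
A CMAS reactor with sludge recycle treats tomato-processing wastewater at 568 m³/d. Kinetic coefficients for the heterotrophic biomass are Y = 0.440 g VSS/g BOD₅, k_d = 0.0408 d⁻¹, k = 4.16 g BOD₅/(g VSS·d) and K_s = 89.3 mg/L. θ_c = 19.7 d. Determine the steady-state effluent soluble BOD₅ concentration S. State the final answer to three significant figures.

S ≈ 4.70 mg/L

Effluent substrate depends only on kinetics and SRT: S = K_s(1 + k_d θ_c) / [θ_c(Yk − k_d) − 1] = 89.3 × (1 + 0.0408 × 19.7) / [19.7 × (0.440 × 4.16 − 0.0408) − 1] = 161.1 / 34.26 = 4.702 mg/L.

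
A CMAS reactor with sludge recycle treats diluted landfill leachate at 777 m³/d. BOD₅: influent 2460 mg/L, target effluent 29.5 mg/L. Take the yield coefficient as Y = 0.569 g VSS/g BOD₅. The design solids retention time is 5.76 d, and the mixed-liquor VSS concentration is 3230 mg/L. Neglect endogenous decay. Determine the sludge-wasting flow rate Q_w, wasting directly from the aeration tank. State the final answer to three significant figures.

V·X = Y·Q·ΔS·θ_c gives V = 0.569 × 777 × (2460 − 29.5) × 5.76 / 3230 = 1916 m³.
With mixed-liquor wasting, θ_c = V/Q_w, so Q_w = V/θ_c = 1916/5.76 = 332.7 m³/d.

Q_w ≈ 333 m³/d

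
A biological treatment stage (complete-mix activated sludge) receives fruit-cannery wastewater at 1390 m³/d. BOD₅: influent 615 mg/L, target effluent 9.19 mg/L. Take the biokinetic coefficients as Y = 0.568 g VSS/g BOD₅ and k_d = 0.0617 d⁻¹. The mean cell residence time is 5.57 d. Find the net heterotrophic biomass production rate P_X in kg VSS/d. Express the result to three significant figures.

P_X ≈ 356 kg VSS/d

Y_obs = Y / (1 + k_d θ_c) = 0.568 / (1 + 0.0617 × 5.57) = 0.568 / 1.344 = 0.4227.
Mass of BOD₅ removed per day: Q(S₀ − S) = 1390 × 605.8 g/m³ = 842.1 kg/d.
Biomass produced: P_X = Y_obs·Q·ΔS = 0.4227 × 842.1 ≈ 356.0 kg VSS/d.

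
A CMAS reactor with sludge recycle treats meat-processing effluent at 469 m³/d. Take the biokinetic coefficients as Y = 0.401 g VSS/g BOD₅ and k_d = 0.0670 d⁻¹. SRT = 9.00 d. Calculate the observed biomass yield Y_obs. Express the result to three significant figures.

Y_obs = Y / (1 + k_d θ_c) = 0.401 / (1 + 0.0670 × 9.00) = 0.401 / 1.603 = 0.2502.

Y_obs ≈ 0.250 g VSS/g BOD₅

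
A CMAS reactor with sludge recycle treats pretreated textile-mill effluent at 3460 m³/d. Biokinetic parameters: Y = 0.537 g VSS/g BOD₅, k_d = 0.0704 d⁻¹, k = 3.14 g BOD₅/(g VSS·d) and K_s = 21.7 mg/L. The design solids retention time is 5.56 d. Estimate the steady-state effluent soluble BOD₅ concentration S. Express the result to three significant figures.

S ≈ 3.78 mg/L

Effluent substrate depends only on kinetics and SRT: S = K_s(1 + k_d θ_c) / [θ_c(Yk − k_d) − 1] = 21.7 × (1 + 0.0704 × 5.56) / [5.56 × (0.537 × 3.14 − 0.0704) − 1] = 30.19 / 7.984 = 3.782 mg/L.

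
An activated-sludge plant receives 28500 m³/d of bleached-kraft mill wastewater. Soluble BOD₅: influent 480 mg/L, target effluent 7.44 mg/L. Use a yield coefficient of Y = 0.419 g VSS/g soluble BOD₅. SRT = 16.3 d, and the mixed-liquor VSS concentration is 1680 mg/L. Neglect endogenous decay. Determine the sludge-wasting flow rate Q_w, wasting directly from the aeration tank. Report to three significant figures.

Biomass mass balance (decay neglected): V·X = Y·Q·(S₀ − S)·θ_c, so V = 0.419 × 28500 × (480 − 7.44) × 16.3 / 1680 = 54751 m³.
Wasting from the aeration tank: Q_w = V / θ_c = 54751 / 16.3 = 3359 m³/d.

Q_w ≈ 3360 m³/d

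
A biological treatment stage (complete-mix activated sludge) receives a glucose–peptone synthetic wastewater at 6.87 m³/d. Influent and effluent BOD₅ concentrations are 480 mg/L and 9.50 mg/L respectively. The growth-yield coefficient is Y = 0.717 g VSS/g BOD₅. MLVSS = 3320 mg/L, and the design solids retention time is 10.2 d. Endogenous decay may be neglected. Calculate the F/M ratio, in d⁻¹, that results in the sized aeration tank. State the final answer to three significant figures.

V·X = Y·Q·ΔS·θ_c gives V = 0.717 × 6.87 × (480 − 9.50) × 10.2 / 3320 = 7.120 m³.
Food-to-microorganism ratio F/M = Q S₀ / (V X) = 6.87 × 480 / (7.120 × 3320) = 0.1395 d⁻¹.

F/M ≈ 0.139 d⁻¹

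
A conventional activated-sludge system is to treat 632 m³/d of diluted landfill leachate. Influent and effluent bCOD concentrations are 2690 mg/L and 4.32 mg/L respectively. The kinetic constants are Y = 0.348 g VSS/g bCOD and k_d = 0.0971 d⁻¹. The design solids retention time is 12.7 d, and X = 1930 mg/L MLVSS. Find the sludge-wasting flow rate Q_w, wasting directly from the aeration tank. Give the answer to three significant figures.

Q_w ≈ 137 m³/d

Rearranging the biomass balance for a CMAS with decay, V = Y·Q·ΔS·θ_c / [X·(1+k_d θ_c)] = 0.348 × 632 × (2690 − 4.32) × 12.7 / [1930 × (1 + 0.0971 × 12.7)] = 7.5×10^6 / 4310 = 1741 m³.
For wasting at MLVSS concentration, Q_w = V/θ_c = 1741/12.7 = 137.0 m³/d.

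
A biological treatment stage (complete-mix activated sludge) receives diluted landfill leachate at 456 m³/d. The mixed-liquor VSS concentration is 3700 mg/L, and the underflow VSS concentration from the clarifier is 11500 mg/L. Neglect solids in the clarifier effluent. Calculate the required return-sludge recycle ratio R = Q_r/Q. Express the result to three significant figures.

R = Q_r/Q = X/(X_r − X) = 3700 / (11500 − 3700) = 0.4744.

R ≈ 0.474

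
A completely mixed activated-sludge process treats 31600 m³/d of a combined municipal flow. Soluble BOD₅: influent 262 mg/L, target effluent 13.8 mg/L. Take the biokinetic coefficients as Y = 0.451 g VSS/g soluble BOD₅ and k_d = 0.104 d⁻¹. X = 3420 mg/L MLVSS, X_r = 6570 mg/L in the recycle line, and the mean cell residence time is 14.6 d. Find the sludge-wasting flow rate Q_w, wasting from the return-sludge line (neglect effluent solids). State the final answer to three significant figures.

Q_w ≈ 214 m³/d

Steady-state biomass mass balance: V·X·(1 + k_d·θ_c) = Y·Q·(S₀ − S)·θ_c, so V = 0.451 × 31600 × (262 − 13.8) × 14.6 / [3420 × (1 + 0.104 × 14.6)] = 5.16×10^7 / 8613 = 5996 m³.
Wasting from the return line (neglecting effluent solids): Q_w = V·X / (θ_c·X_r) = 5996 × 3420 / (14.6 × 6570) = 213.8 m³/d.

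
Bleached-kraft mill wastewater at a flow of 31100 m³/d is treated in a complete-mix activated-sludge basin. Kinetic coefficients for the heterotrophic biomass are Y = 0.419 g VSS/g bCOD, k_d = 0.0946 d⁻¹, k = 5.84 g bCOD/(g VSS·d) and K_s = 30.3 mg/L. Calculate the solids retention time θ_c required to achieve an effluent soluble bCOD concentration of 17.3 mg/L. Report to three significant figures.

Specific growth rate at S = 17.3 mg/L: μ = YkS/(K_s+S) = 0.419·5.84·17.3/(30.3+17.3) = 0.8893 d⁻¹.
1/θ_c = 0.8893 − 0.0946 = 0.7947 d⁻¹, so θ_c = 1.258 d.

θ_c ≈ 1.26 d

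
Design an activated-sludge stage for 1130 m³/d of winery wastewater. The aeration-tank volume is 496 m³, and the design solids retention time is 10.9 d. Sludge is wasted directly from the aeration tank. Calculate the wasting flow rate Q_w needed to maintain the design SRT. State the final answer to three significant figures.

Q_w ≈ 45.5 m³/d

For wasting at MLVSS concentration, Q_w = V/θ_c = 496.0/10.9 = 45.50 m³/d.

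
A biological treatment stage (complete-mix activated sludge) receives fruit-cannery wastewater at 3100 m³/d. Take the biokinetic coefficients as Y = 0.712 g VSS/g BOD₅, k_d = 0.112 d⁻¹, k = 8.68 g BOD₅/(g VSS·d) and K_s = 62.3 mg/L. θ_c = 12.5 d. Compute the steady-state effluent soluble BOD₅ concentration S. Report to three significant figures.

S ≈ 2.00 mg/L

From the Monod/SRT balance for a CMAS, S = K_s·(1+k_d θ_c)/[θ_c·(Y k − k_d) − 1] = 62.3 × (1 + 0.112 × 12.5) / [12.5 × (0.712 × 8.68 − 0.112) − 1] = 149.5 / 74.85 = 1.998 mg/L.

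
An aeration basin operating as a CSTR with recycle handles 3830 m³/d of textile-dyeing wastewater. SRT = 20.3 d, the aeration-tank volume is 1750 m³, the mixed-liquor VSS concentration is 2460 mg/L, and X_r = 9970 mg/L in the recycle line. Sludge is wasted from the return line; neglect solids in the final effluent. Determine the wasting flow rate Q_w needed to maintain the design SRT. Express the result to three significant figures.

Q_w ≈ 21.3 m³/d

θ_c = V·X/(Q_w·X_r) when wasting from the recycle, so Q_w = V·X/(θ_c·X_r) = 1750 × 2460 / (20.3 × 9970) = 21.27 m³/d.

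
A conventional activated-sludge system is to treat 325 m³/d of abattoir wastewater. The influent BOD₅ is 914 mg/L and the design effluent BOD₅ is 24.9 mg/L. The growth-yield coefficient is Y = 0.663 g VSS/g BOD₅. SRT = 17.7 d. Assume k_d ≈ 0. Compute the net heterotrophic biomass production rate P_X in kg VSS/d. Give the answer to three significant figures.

P_X ≈ 192 kg VSS/d

Since k_d ≈ 0, Y_obs = Y = 0.663 g VSS/g BOD₅.
Q·(S₀ − S) = 325 × (914 − 24.9) × 10⁻³ = 289.0 kg/d removed.
So the net sludge growth is P_X = 0.6630 × 289.0 = 191.6 kg VSS/d.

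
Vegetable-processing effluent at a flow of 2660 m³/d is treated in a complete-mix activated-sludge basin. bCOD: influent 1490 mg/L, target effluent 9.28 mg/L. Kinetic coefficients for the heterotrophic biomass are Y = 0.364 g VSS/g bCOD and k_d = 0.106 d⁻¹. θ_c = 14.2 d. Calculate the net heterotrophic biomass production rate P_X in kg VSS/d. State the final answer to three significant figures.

The observed yield is Y_obs = Y/(1 + k_d·θ_c) = 0.364 / (1 + 0.106 × 14.2) = 0.364 / 2.505 = 0.1453 g VSS per g bCOD removed.
ΔS = 1490 − 9.28 = 1481 mg/L, so the substrate removal rate is 2660 × 1481/1000 = 3939 kg bCOD/d.
P_X = Y_obs · Q(S₀ − S) = 0.1453 × 3939 = 572.3 kg VSS/d.

P_X ≈ 572 kg VSS/d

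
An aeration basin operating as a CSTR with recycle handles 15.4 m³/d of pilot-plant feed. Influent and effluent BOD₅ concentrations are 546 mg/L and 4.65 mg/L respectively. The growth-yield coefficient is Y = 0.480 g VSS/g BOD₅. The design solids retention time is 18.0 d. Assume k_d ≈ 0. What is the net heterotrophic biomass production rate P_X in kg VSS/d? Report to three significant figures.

With endogenous decay neglected, the observed yield equals the true yield: Y_obs = Y = 0.480 g VSS/g BOD₅.
Mass of BOD₅ removed per day: Q(S₀ − S) = 15.4 × 541.4 g/m³ = 8.337 kg/d.
Biomass produced: P_X = Y_obs·Q·ΔS = 0.4800 × 8.337 ≈ 4.002 kg VSS/d.

P_X ≈ 4.00 kg VSS/d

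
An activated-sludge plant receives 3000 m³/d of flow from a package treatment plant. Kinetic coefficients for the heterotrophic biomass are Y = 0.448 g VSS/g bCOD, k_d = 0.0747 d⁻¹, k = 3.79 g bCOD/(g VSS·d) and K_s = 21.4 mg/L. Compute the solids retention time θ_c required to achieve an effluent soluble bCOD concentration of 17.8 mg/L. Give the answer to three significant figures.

θ_c ≈ 1.44 d

Specific growth rate at S = 17.8 mg/L: μ = YkS/(K_s+S) = 0.448·3.79·17.8/(21.4+17.8) = 0.7710 d⁻¹.
1/θ_c = 0.7710 − 0.0747 = 0.6963 d⁻¹, so θ_c = 1.436 d.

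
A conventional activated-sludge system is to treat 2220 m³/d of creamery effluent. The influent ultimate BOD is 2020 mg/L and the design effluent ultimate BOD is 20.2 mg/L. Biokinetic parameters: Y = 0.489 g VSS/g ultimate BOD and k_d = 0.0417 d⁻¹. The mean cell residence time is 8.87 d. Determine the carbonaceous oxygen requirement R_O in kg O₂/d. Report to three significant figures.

Correct the yield for decay: Y_obs = Y/(1 + k_d θ_c) = 0.489 / (1 + 0.0417 × 8.87) = 0.489 / 1.370 = 0.3570.
Mass of ultimate BOD removed per day: Q(S₀ − S) = 2220 × 2000 g/m³ = 4440 kg/d.
Biomass synthesised: P_X = Y_obs × 4440 = 1585 kg VSS/d.
R_O = Q·ΔS − 1.42 P_X = 4440 − 2250 = 2189 kg O₂/d.

R_O ≈ 2190 kg O₂/d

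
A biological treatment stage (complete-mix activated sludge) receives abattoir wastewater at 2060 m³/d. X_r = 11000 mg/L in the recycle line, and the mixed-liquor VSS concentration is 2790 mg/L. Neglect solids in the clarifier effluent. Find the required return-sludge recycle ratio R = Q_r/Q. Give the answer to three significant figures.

Mass balance around the secondary clarifier (neglecting effluent solids): R = X / (X_r − X) = 2790 / (11000 − 2790) = 0.3398.

R ≈ 0.340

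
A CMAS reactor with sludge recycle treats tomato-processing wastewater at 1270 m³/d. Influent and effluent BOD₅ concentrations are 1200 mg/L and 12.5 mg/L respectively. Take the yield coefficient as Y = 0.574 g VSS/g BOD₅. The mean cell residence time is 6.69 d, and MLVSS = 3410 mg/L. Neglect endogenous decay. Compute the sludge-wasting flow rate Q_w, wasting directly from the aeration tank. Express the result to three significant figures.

Biomass mass balance (decay neglected): V·X = Y·Q·(S₀ − S)·θ_c, so V = 0.574 × 1270 × (1200 − 12.5) × 6.69 / 3410 = 1698 m³.
With mixed-liquor wasting, θ_c = V/Q_w, so Q_w = V/θ_c = 1698/6.69 = 253.9 m³/d.

Q_w ≈ 254 m³/d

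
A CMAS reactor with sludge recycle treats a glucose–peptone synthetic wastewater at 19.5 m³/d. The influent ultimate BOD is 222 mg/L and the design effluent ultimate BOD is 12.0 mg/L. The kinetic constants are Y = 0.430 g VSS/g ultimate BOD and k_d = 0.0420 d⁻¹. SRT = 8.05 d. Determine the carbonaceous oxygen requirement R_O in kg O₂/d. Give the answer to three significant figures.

R_O ≈ 2.23 kg O₂/d

Y_obs = Y / (1 + k_d θ_c) = 0.430 / (1 + 0.0420 × 8.05) = 0.430 / 1.338 = 0.3214.
Q·(S₀ − S) = 19.5 × (222 − 12.0) × 10⁻³ = 4.095 kg/d removed.
Net sludge production P_X = 0.3214 × 4.095 = 1.316 kg VSS/d.
Carbonaceous O₂ demand = substrate oxidised − cell-mass equivalent = 4.095 − 1.42 × 1.316 = 2.226 kg O₂/d.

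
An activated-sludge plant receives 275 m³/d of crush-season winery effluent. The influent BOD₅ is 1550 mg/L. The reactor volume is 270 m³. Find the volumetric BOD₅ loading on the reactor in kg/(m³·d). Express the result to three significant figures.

Applied BOD₅ load per unit volume = Q·S₀/V = (275 × 1550/1000)/270.0 = 1.579 kg BOD₅·m⁻³·d⁻¹.

L_v ≈ 1.58 kg BOD₅/(m³·d)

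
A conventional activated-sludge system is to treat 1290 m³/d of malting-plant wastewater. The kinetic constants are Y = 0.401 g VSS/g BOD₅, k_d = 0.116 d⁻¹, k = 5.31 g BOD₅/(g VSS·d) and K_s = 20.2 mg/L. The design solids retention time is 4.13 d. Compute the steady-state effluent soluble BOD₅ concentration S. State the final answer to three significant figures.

From the Monod/SRT balance for a CMAS, S = K_s·(1+k_d θ_c)/[θ_c·(Y k − k_d) − 1] = 20.2 × (1 + 0.116 × 4.13) / [4.13 × (0.401 × 5.31 − 0.116) − 1] = 29.88 / 7.315 = 4.084 mg/L.

S ≈ 4.08 mg/L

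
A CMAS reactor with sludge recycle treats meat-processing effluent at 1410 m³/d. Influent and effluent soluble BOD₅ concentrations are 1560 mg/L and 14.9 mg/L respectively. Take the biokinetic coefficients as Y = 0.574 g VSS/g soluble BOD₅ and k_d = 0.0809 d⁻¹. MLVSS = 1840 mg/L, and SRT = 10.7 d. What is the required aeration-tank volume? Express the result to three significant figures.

V ≈ 3900 m³

From the SRT design equation V = Y Q (S₀−S) θ_c / [X (1 + k_d θ_c)] = 0.574 × 1410 × (1560 − 14.9) × 10.7 / [1840 × (1 + 0.0809 × 10.7)] = 1.34×10^7 / 3433 = 3898 m³.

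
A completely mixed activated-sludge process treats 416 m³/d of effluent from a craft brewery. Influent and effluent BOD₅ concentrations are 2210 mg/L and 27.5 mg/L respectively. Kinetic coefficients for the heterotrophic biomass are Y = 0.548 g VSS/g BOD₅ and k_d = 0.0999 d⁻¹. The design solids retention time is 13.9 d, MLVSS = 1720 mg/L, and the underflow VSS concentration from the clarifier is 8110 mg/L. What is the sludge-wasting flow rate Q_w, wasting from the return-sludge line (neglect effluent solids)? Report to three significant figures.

Q_w ≈ 25.7 m³/d

Steady-state biomass mass balance: V·X·(1 + k_d·θ_c) = Y·Q·(S₀ − S)·θ_c, so V = 0.548 × 416 × (2210 − 27.5) × 13.9 / [1720 × (1 + 0.0999 × 13.9)] = 6.92×10^6 / 4108 = 1683 m³.
θ_c = V·X/(Q_w·X_r) when wasting from the recycle, so Q_w = V·X/(θ_c·X_r) = 1683 × 1720 / (13.9 × 8110) = 25.68 m³/d.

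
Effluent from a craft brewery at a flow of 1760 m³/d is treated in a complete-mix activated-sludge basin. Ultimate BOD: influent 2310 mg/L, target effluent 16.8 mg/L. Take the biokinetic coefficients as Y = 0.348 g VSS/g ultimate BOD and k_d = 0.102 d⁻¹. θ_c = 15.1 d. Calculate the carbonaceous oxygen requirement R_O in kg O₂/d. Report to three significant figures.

Y_obs = Y / (1 + k_d θ_c) = 0.348 / (1 + 0.102 × 15.1) = 0.348 / 2.540 = 0.1370.
Q·(S₀ − S) = 1760 × (2310 − 16.8) × 10⁻³ = 4036 kg/d removed.
P_X = Y_obs·Q·(S₀ − S) = 0.1370 × 4036 = 552.9 kg VSS/d.
R_O = Q·(S₀ − S) − 1.42·P_X = 4036 − 1.42 × 552.9 = 3251 kg O₂/d.

R_O ≈ 3250 kg O₂/d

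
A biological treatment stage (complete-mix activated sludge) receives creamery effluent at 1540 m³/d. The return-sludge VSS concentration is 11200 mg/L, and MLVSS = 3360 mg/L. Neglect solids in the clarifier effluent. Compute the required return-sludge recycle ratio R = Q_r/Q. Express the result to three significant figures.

R = Q_r/Q = X/(X_r − X) = 3360 / (11200 − 3360) = 0.4286.

R ≈ 0.429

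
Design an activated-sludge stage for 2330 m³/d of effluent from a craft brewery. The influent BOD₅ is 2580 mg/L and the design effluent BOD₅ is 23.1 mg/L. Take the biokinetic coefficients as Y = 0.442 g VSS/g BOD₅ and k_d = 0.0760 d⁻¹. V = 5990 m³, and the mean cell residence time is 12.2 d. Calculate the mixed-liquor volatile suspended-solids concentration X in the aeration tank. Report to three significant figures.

X ≈ 2780 mg/L

X = Y·Q·ΔS·θ_c / [V·(1 + k_d θ_c)] = 0.442 × 2330 × (2580 − 23.1) × 12.2 / [5990 × (1 + 0.0760 × 12.2)] = 2783 mg/L.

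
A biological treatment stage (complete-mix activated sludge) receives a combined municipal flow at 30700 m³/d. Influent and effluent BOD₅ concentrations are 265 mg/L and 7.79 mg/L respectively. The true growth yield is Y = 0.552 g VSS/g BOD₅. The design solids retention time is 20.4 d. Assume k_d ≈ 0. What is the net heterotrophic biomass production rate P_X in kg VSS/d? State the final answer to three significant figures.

No decay correction is needed, so Y_obs = Y = 0.552.
Mass of BOD₅ removed per day: Q(S₀ − S) = 30700 × 257.2 g/m³ = 7896 kg/d.
Net biomass production P_X = Y_obs × Q·(S₀ − S) = 0.5520 × 7896 = 4359 kg VSS/d.

P_X ≈ 4360 kg VSS/d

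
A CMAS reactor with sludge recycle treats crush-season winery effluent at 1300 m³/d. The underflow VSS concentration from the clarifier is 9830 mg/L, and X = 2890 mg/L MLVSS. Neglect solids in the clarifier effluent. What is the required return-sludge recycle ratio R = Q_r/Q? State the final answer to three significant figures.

R ≈ 0.416

Solids balance on the clarifier gives (1+R)X = R·X_r, so R = X/(X_r − X) = 2890 / (9830 − 2890) = 0.4164.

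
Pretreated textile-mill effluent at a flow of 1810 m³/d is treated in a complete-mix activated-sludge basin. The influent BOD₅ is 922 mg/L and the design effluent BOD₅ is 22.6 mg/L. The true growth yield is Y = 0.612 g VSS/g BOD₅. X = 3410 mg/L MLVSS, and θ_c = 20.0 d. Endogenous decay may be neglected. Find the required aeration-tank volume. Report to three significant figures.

Biomass mass balance (decay neglected): V·X = Y·Q·(S₀ − S)·θ_c, so V = 0.612 × 1810 × (922 − 22.6) × 20.0 / 3410 = 5843 m³.

V ≈ 5840 m³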